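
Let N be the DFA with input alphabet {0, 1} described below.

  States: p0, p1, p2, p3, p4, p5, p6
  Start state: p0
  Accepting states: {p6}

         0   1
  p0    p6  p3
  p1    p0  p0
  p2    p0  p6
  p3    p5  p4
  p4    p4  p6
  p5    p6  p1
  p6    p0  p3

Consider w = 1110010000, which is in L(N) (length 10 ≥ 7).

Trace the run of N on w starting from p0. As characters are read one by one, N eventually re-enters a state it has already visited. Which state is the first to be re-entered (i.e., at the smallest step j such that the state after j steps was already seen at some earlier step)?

Run of N on w = 1 1 1 0 0 1 0 0 0 0:
  step 0: p0  (start)
  step 1: p3  (read 1: p0→p3)
  step 2: p4  (read 1: p3→p4)
  step 3: p6  (read 1: p4→p6)
  step 4: p0  (read 0: p6→p0)   ← first repeat (p0 seen earlier)
  step 5: p6  (read 0: p0→p6)
  step 6: p3  (read 1: p6→p3)
  step 7: p5  (read 0: p3→p5)
  step 8: p6  (read 0: p5→p6)
  step 9: p0  (read 0: p6→p0)
  step 10: p6  (read 0: p0→p6)

The earliest repeat is at step j = 4: N is in p0, which it already visited at step i = 0.
Since N has 7 states, any run of length ≥ 7 visits 7+1 states, so by pigeonhole some state repeats within the first 7 steps — that repeat gives the pumpable loop.

p0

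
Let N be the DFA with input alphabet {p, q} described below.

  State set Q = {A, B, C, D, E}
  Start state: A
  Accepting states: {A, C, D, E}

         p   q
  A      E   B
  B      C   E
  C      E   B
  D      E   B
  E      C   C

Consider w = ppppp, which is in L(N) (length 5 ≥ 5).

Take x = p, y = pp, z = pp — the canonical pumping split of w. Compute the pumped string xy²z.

xy^2z = p·pp·pp·pp = ppppppp.
Reading y = pp takes N from E back to E, so after x·y·y the machine is still in E, and z then leads to the accepting state E. Hence ppppppp ∈ L(N).

ppppppp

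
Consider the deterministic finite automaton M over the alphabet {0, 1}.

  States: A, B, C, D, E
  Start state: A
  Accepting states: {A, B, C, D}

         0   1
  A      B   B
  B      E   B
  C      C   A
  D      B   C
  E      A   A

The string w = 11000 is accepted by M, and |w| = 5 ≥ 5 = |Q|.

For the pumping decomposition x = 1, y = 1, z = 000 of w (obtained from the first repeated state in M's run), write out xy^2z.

xy^2z = 1·1·1·000 = 111000.
Reading y = 1 takes M from B back to B, so after x·y·y the machine is still in B, and z then leads to the accepting state B. Hence 111000 ∈ L(M).

111000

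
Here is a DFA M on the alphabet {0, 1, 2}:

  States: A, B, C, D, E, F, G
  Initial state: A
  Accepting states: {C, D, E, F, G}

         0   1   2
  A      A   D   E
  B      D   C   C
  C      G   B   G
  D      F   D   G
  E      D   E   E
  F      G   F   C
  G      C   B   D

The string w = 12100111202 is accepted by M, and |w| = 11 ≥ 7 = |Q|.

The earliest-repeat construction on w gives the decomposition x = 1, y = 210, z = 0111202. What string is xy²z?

12102100111202

xy^2z = 1·210·210·0111202 = 12102100111202.
Reading y = 210 takes M from D back to D, so after x·y·y the machine is still in D, and z then leads to the accepting state D. Hence 12102100111202 ∈ L(M).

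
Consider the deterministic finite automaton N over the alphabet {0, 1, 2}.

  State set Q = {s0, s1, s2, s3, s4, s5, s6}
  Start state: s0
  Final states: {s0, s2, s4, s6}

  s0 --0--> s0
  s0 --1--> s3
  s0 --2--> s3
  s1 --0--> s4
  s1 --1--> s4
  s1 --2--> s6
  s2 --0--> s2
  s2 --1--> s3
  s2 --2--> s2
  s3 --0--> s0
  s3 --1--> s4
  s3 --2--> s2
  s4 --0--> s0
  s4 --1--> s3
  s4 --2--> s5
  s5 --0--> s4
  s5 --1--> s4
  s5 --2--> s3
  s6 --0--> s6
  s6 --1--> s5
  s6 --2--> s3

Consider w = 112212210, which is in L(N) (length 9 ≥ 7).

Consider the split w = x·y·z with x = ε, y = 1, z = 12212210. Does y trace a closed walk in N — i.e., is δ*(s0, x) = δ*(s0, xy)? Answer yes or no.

Run of N on the first 1 characters of w = 1:
  step 0: s0  (start)
  step 1: s3  (read 1: s0→s3)

After x (step 0): s0. After xy (step 1): s3.
They differ (s0 ≠ s3), so y is not a cycle from the state after x; this split is not the one the pumping-lemma construction produces, and pumping y need not keep the string in L(N).

no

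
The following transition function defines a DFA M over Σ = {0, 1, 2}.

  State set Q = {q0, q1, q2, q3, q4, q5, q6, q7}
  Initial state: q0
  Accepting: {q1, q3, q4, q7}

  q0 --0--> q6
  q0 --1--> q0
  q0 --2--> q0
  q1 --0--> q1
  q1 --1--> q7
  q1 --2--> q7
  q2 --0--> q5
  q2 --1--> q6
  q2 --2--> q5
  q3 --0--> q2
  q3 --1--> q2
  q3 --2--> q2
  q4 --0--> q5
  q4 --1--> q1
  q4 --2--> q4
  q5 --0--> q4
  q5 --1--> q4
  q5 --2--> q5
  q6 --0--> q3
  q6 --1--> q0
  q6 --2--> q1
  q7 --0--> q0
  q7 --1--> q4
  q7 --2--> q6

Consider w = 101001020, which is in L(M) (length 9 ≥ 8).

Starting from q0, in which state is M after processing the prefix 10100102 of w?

Run of M on the first 8 characters of w = 1 0 1 0 0 1 0 2:
  step 0: q0  (start)
  step 1: q0  (read 1: q0→q0)
  step 2: q6  (read 0: q0→q6)
  step 3: q0  (read 1: q6→q0)
  step 4: q6  (read 0: q0→q6)
  step 5: q3  (read 0: q6→q3)
  step 6: q2  (read 1: q3→q2)
  step 7: q5  (read 0: q2→q5)
  step 8: q5  (read 2: q5→q5)

After reading 8 characters, M is in state q5.

q5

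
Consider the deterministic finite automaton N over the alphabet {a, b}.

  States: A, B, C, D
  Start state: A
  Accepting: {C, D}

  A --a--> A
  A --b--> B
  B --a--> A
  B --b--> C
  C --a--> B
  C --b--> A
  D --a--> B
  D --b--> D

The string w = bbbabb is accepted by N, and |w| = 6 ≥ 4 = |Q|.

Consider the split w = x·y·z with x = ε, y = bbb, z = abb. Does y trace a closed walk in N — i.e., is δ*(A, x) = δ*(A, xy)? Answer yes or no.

yes

Run of N on the first 3 characters of w = b b b:
  step 0: A  (start)
  step 1: B  (read b: A→B)
  step 2: C  (read b: B→C)
  step 3: A  (read b: C→A)

After x (step 0): A. After xy (step 3): A.
They match, so y = bbb drives N around a cycle from A back to itself; pumping y any number of times keeps N in A before reading z, and xyⁱz ∈ L(N) for every i ≥ 0.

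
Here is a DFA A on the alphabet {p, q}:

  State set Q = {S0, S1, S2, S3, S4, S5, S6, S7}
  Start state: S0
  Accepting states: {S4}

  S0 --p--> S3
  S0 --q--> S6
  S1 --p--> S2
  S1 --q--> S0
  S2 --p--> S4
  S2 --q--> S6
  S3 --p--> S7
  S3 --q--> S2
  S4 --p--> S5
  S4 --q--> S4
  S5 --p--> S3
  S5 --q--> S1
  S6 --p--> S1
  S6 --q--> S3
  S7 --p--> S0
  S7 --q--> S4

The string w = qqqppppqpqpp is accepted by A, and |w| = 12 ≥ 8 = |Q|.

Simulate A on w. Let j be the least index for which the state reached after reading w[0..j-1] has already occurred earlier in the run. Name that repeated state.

State sequence: S0 -q-> S6 -q-> S3 -q-> S2 -p-> S4 -p-> S5 -p-> S3 -p-> S7 -q-> S4 -p-> S5 -q-> S1 -p-> S2 -p-> S4
First repeat at step 6: S3 was already visited.

The earliest repeat is at step j = 6: A is in S3, which it already visited at step i = 2.
With |Q| = 8, pigeonhole forces a state repeat no later than step 8; the substring read between the first and second visits to that state can be pumped.

S3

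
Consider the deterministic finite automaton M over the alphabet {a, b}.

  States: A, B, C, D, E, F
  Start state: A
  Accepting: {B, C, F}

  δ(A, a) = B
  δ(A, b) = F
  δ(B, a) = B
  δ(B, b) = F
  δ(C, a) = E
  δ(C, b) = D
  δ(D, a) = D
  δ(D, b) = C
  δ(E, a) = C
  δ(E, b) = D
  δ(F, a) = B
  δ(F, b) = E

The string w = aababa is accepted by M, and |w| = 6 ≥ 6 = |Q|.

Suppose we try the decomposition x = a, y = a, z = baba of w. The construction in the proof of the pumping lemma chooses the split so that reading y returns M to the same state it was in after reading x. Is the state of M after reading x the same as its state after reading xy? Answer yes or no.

Run of M on the first 2 characters of w = a a:
  step 0: A  (start)
  step 1: B  (read a: A→B)
  step 2: B  (read a: B→B)

After x (step 1): B. After xy (step 2): B.
They match, so y = a drives M around a cycle from B back to itself; pumping y any number of times keeps M in B before reading z, and xyⁱz ∈ L(M) for every i ≥ 0.

yes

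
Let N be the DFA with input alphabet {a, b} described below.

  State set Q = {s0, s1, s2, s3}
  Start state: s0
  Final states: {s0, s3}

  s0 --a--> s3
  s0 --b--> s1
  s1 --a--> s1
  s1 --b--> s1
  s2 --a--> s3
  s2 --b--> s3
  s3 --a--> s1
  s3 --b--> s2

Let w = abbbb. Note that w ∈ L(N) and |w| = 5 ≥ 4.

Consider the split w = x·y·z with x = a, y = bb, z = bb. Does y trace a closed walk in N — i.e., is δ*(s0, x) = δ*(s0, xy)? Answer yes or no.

State sequence: s0 -a-> s3 -b-> s2 -b-> s3

After x (step 1): s3. After xy (step 3): s3.
They match, so y = bb drives N around a cycle from s3 back to itself; pumping y any number of times keeps N in s3 before reading z, and xyⁱz ∈ L(N) for every i ≥ 0.

yes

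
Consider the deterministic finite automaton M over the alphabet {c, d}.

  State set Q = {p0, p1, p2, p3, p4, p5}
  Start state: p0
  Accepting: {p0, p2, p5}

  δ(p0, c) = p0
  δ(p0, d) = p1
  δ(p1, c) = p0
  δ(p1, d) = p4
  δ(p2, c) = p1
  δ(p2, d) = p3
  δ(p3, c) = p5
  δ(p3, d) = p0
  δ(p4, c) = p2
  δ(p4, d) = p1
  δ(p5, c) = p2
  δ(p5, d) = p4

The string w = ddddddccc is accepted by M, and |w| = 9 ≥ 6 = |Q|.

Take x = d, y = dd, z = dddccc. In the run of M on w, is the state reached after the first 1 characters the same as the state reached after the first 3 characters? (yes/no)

yes

Run of M on the first 3 characters of w = d d d:
  step 0: p0  (start)
  step 1: p1  (read d: p0→p1)
  step 2: p4  (read d: p1→p4)
  step 3: p1  (read d: p4→p1)

After x (step 1): p1. After xy (step 3): p1.
They match, so y = dd drives M around a cycle from p1 back to itself; pumping y any number of times keeps M in p1 before reading z, and xyⁱz ∈ L(M) for every i ≥ 0.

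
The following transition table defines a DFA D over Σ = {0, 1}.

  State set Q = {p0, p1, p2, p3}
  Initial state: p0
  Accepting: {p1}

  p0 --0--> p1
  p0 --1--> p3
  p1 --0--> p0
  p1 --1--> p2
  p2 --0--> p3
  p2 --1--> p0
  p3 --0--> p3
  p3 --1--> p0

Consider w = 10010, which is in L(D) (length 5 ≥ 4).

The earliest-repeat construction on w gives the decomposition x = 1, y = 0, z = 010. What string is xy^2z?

100010

xy^2z = 1·0·0·010 = 100010.
Reading y = 0 takes D from p3 back to p3, so after x·y·y the machine is still in p3, and z then leads to the accepting state p1. Hence 100010 ∈ L(D).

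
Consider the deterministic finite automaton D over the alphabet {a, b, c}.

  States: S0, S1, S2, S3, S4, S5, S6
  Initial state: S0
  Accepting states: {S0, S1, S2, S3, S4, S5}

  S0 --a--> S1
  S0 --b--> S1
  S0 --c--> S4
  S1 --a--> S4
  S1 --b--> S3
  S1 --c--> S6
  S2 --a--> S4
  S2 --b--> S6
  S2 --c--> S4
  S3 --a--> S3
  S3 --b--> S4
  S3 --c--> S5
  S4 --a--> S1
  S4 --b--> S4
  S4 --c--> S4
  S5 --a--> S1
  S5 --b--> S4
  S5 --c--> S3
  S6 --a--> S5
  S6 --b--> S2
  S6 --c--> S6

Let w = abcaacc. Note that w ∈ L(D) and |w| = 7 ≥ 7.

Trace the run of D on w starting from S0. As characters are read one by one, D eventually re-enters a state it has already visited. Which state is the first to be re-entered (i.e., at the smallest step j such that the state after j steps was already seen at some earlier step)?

State sequence: S0 -a-> S1 -b-> S3 -c-> S5 -a-> S1 -a-> S4 -c-> S4 -c-> S4
First repeat at step 4: S1 was already visited.

The earliest repeat is at step j = 4: D is in S1, which it already visited at step i = 1.

S1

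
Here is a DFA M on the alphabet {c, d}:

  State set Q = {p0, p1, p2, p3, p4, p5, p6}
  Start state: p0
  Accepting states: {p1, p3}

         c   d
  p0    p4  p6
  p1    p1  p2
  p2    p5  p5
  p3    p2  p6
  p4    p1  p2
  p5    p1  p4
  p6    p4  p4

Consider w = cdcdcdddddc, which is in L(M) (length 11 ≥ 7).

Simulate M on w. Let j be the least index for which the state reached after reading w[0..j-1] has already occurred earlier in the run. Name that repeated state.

p4

Run of M on w = c d c d c d d d d d c:
  step 0: p0  (start)
  step 1: p4  (read c: p0→p4)
  step 2: p2  (read d: p4→p2)
  step 3: p5  (read c: p2→p5)
  step 4: p4  (read d: p5→p4)   ← first repeat (p4 seen earlier)
  step 5: p1  (read c: p4→p1)
  step 6: p2  (read d: p1→p2)
  step 7: p5  (read d: p2→p5)
  step 8: p4  (read d: p5→p4)
  step 9: p2  (read d: p4→p2)
  step 10: p5  (read d: p2→p5)
  step 11: p1  (read c: p5→p1)

The earliest repeat is at step j = 4: M is in p4, which it already visited at step i = 1.
Pumping length from the standard proof: p = 7 (the number of states). The repeated state found above gives |xy| = j ≤ 7 and |y| = j − i ≥ 1.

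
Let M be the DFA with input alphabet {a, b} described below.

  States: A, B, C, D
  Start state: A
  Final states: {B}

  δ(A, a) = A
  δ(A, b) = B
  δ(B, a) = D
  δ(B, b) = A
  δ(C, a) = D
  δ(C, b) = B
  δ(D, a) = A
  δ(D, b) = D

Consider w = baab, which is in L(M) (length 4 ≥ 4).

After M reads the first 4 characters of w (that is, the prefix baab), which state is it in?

Run of M on the first 4 characters of w = b a a b:
  step 0: A  (start)
  step 1: B  (read b: A→B)
  step 2: D  (read a: B→D)
  step 3: A  (read a: D→A)
  step 4: B  (read b: A→B)

After reading 4 characters, M is in state B.

B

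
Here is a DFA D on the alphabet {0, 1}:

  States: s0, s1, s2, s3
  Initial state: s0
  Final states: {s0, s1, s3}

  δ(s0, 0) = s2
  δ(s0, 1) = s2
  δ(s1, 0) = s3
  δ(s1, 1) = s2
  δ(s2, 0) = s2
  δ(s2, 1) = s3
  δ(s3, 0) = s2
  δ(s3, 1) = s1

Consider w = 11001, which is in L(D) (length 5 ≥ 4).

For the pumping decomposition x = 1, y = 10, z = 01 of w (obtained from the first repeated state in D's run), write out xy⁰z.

101

xy⁰z = xz = 1·01 = 101.
Reading y = 10 takes D from s2 back to s2, so after x the machine is still in s2, and z then leads to the accepting state s3. Hence 101 ∈ L(D).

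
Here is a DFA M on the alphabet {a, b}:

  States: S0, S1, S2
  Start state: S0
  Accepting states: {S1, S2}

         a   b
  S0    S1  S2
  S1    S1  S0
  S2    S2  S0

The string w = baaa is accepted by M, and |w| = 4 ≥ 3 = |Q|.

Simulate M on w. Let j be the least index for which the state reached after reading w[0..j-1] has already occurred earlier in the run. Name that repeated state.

S2

Run of M on w = b a a a:
  step 0: S0  (start)
  step 1: S2  (read b: S0→S2)
  step 2: S2  (read a: S2→S2)   ← first repeat (S2 seen earlier)
  step 3: S2  (read a: S2→S2)
  step 4: S2  (read a: S2→S2)

The earliest repeat is at step j = 2: M is in S2, which it already visited at step i = 1.
Since M has 3 states, any run of length ≥ 3 visits 3+1 states, so by pigeonhole some state repeats within the first 3 steps — that repeat gives the pumpable loop.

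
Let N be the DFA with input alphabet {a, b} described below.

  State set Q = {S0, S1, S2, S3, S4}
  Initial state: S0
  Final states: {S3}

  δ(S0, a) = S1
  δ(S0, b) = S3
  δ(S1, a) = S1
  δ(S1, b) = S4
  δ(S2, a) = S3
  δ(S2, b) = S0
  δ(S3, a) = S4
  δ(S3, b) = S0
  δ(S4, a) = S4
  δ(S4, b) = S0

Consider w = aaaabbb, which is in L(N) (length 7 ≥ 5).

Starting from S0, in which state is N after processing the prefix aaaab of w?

Run of N on the first 5 characters of w = a a a a b:
  step 0: S0  (start)
  step 1: S1  (read a: S0→S1)
  step 2: S1  (read a: S1→S1)
  step 3: S1  (read a: S1→S1)
  step 4: S1  (read a: S1→S1)
  step 5: S4  (read b: S1→S4)

After reading 5 characters, N is in state S4.
(This kind of state-tracing is the core of the pumping-lemma construction: with 5 states, pigeonhole forces a repeat within the first 5 steps.)

S4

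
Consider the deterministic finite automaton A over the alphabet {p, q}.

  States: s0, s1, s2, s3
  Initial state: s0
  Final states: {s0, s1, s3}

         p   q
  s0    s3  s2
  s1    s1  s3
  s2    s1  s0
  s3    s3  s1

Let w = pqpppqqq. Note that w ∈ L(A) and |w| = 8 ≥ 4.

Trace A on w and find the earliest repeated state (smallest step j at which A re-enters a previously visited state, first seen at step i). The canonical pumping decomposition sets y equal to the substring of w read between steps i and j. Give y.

p

State sequence: s0 -p-> s3 -q-> s1 -p-> s1 -p-> s1 -p-> s1 -q-> s3 -q-> s1 -q-> s3
First repeat at step 3: s1 was already visited.

So i = 2, j = 3, giving x = w[0:2] = pq, y = w[2:3] = p, z = w[3:8] = ppqqq.
Check: |xy| = 3 ≤ 4 and |y| = 1 ≥ 1. Reading y takes A from s1 back to s1, so every xyⁱz is accepted.
The DFA has 4 states, so the proof of the pumping lemma guarantees a repeated state among the first 4+1 visited; the segment between the two visits is the pumpable y.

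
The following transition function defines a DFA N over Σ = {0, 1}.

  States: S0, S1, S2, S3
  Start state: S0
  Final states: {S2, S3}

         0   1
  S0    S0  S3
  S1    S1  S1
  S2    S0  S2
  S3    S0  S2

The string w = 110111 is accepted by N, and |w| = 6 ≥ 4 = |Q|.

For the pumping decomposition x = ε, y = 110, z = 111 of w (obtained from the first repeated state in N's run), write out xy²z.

110110111

xy^2z = ε·110·110·111 = 110110111.
Reading y = 110 takes N from S0 back to S0, so after x·y·y the machine is still in S0, and z then leads to the accepting state S2. Hence 110110111 ∈ L(N).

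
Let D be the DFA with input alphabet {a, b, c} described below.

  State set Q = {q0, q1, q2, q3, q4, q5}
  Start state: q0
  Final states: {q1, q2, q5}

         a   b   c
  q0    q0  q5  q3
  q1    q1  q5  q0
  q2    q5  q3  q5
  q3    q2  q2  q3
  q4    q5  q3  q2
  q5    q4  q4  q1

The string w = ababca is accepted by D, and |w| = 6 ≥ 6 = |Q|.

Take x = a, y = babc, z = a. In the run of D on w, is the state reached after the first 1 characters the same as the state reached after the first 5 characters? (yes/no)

State sequence: q0 -a-> q0 -b-> q5 -a-> q4 -b-> q3 -c-> q3

After x (step 1): q0. After xy (step 5): q3.
They differ (q0 ≠ q3), so y is not a cycle from the state after x; this split is not the one the pumping-lemma construction produces, and pumping y need not keep the string in L(D).

no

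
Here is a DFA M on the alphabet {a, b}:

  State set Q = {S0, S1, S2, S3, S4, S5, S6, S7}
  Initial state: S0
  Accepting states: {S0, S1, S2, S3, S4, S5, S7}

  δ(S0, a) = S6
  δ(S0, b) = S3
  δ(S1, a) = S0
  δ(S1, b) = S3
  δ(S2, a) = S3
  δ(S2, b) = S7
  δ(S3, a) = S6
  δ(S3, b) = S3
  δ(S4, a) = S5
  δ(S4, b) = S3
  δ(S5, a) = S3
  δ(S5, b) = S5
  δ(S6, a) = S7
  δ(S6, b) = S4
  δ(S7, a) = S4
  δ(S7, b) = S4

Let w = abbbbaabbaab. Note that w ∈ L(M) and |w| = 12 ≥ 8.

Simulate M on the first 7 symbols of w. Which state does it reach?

Run of M on the first 7 characters of w = a b b b b a a:
  step 0: S0  (start)
  step 1: S6  (read a: S0→S6)
  step 2: S4  (read b: S6→S4)
  step 3: S3  (read b: S4→S3)
  step 4: S3  (read b: S3→S3)
  step 5: S3  (read b: S3→S3)
  step 6: S6  (read a: S3→S6)
  step 7: S7  (read a: S6→S7)

After reading 7 characters, M is in state S7.
(This kind of state-tracing is the core of the pumping-lemma construction: with 8 states, pigeonhole forces a repeat within the first 8 steps.)

S7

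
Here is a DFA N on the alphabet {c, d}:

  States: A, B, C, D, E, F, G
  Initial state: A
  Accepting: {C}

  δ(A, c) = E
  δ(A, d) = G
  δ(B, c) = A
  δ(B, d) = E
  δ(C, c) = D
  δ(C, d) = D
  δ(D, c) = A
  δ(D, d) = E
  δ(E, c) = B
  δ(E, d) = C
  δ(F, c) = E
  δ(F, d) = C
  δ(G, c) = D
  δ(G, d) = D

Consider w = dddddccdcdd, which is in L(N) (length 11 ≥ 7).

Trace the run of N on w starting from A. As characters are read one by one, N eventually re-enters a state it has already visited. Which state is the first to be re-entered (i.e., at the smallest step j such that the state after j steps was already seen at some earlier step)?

D

Run of N on w = d d d d d c c d c d d:
  step 0: A  (start)
  step 1: G  (read d: A→G)
  step 2: D  (read d: G→D)
  step 3: E  (read d: D→E)
  step 4: C  (read d: E→C)
  step 5: D  (read d: C→D)   ← first repeat (D seen earlier)
  step 6: A  (read c: D→A)
  step 7: E  (read c: A→E)
  step 8: C  (read d: E→C)
  step 9: D  (read c: C→D)
  step 10: E  (read d: D→E)
  step 11: C  (read d: E→C)

The earliest repeat is at step j = 5: N is in D, which it already visited at step i = 2.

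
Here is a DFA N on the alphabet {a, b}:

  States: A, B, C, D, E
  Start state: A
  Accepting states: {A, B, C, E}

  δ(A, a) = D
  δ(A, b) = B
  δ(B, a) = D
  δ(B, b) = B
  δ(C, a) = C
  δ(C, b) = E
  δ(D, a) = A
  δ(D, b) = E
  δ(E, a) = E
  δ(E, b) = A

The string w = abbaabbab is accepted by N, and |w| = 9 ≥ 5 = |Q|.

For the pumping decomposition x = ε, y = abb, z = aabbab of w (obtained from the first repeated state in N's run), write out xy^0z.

aabbab

xy⁰z = xz = ε·aabbab = aabbab.
Reading y = abb takes N from A back to A, so after x the machine is still in A, and z then leads to the accepting state E. Hence aabbab ∈ L(N).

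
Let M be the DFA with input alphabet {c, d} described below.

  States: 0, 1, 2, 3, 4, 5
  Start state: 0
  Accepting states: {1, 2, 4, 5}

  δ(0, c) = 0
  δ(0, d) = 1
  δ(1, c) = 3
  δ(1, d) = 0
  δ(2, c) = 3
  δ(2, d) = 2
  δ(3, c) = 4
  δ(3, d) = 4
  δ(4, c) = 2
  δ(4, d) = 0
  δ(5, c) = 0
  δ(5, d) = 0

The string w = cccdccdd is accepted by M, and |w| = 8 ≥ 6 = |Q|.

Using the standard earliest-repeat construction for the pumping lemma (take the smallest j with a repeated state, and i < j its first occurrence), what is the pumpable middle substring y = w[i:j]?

c

State sequence: 0 -c-> 0 -c-> 0 -c-> 0 -d-> 1 -c-> 3 -c-> 4 -d-> 0 -d-> 1
First repeat at step 1: 0 was already visited.

So i = 0, j = 1, giving x = w[0:0] = ε, y = w[0:1] = c, z = w[1:8] = ccdccdd.
Check: |xy| = 1 ≤ 6 and |y| = 1 ≥ 1. Reading y takes M from 0 back to 0, so every xyⁱz is accepted.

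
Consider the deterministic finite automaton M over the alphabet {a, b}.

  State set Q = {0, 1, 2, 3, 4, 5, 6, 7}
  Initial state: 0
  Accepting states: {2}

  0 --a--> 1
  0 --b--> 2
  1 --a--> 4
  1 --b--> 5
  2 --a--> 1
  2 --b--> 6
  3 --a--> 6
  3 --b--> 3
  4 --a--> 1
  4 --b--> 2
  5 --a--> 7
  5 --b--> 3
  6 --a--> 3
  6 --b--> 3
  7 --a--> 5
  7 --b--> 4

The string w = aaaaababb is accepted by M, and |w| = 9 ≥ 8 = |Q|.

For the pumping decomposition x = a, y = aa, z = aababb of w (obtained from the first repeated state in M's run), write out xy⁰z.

xy⁰z = xz = a·aababb = aaababb.
Reading y = aa takes M from 1 back to 1, so after x the machine is still in 1, and z then leads to the accepting state 2. Hence aaababb ∈ L(M).

aaababb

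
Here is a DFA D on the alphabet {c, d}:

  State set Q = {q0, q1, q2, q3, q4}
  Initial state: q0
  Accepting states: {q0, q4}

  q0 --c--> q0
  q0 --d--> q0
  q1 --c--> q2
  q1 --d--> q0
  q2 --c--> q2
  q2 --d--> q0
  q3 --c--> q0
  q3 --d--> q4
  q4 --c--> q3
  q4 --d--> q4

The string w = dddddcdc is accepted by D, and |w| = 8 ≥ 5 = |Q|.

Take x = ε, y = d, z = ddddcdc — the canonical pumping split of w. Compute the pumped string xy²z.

ddddddcdc

xy^2z = ε·d·d·ddddcdc = ddddddcdc.
Reading y = d takes D from q0 back to q0, so after x·y·y the machine is still in q0, and z then leads to the accepting state q0. Hence ddddddcdc ∈ L(D).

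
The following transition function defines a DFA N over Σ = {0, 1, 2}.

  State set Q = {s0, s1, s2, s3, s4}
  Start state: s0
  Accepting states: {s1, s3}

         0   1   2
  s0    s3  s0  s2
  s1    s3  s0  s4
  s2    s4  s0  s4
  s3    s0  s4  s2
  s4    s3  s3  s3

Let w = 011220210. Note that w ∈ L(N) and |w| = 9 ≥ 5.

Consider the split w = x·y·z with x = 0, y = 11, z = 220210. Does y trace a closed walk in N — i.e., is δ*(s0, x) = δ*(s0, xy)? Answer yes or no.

yes

Run of N on the first 3 characters of w = 0 1 1:
  step 0: s0  (start)
  step 1: s3  (read 0: s0→s3)
  step 2: s4  (read 1: s3→s4)
  step 3: s3  (read 1: s4→s3)

After x (step 1): s3. After xy (step 3): s3.
They match, so y = 11 drives N around a cycle from s3 back to itself; pumping y any number of times keeps N in s3 before reading z, and xyⁱz ∈ L(N) for every i ≥ 0.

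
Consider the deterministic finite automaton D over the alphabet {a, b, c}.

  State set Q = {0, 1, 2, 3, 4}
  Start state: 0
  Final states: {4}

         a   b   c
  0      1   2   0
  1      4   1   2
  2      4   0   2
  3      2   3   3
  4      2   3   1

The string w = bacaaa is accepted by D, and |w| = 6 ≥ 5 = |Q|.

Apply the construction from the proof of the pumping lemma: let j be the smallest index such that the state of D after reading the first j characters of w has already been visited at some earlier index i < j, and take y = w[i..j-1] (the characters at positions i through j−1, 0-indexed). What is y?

State sequence: 0 -b-> 2 -a-> 4 -c-> 1 -a-> 4 -a-> 2 -a-> 4
First repeat at step 4: 4 was already visited.

So i = 2, j = 4, giving x = w[0:2] = ba, y = w[2:4] = ca, z = w[4:6] = aa.
Check: |xy| = 4 ≤ 5 and |y| = 2 ≥ 1. Reading y takes D from 4 back to 4, so every xyⁱz is accepted.
Pumping length from the standard proof: p = 5 (the number of states). The repeated state found above gives |xy| = j ≤ 5 and |y| = j − i ≥ 1.

ca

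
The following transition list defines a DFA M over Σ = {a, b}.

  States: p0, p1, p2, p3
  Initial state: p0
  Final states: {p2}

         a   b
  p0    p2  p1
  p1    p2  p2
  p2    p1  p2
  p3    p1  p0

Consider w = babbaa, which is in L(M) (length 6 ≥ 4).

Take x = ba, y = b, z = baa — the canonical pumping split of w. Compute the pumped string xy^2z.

babbbaa

xy^2z = ba·b·b·baa = babbbaa.
Reading y = b takes M from p2 back to p2, so after x·y·y the machine is still in p2, and z then leads to the accepting state p2. Hence babbbaa ∈ L(M).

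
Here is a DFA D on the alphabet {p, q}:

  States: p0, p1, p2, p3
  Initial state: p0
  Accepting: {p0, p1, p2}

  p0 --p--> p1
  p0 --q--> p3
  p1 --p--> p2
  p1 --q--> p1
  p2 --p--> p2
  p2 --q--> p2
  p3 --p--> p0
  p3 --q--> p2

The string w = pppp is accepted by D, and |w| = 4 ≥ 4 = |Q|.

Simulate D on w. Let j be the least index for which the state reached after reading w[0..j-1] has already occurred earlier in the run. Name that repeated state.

p2

Run of D on w = p p p p:
  step 0: p0  (start)
  step 1: p1  (read p: p0→p1)
  step 2: p2  (read p: p1→p2)
  step 3: p2  (read p: p2→p2)   ← first repeat (p2 seen earlier)
  step 4: p2  (read p: p2→p2)

The earliest repeat is at step j = 3: D is in p2, which it already visited at step i = 2.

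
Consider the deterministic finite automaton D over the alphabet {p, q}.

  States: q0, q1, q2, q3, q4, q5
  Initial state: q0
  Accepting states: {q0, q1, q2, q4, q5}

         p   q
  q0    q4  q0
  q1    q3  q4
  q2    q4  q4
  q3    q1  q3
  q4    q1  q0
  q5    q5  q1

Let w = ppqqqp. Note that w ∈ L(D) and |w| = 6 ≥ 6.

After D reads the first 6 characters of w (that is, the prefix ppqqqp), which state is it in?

State sequence: q0 -p-> q4 -p-> q1 -q-> q4 -q-> q0 -q-> q0 -p-> q4

After reading 6 characters, D is in state q4.

q4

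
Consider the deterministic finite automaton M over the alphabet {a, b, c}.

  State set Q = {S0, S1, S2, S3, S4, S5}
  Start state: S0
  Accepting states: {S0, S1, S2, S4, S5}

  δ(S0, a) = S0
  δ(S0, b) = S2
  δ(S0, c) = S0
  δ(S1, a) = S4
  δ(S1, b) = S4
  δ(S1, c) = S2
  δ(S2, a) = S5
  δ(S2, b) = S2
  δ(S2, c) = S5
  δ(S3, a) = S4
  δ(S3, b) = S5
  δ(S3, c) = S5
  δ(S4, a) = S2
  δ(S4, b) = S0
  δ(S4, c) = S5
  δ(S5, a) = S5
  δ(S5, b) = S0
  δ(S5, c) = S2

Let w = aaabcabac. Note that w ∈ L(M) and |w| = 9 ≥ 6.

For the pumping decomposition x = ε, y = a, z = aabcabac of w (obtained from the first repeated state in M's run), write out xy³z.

aaaaabcabac

xy^3z = ε·a·a·a·aabcabac = aaaaabcabac.
Reading y = a takes M from S0 back to S0, so after x·y·y·y the machine is still in S0, and z then leads to the accepting state S0. Hence aaaaabcabac ∈ L(M).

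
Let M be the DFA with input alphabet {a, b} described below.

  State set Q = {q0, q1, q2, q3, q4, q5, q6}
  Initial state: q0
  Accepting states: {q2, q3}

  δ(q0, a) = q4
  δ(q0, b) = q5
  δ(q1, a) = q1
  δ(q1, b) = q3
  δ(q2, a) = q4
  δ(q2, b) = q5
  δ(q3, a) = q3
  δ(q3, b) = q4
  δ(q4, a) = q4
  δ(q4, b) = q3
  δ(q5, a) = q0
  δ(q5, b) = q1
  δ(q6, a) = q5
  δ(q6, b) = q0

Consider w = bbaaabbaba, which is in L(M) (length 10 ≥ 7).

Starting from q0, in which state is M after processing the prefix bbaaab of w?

Run of M on the first 6 characters of w = b b a a a b:
  step 0: q0  (start)
  step 1: q5  (read b: q0→q5)
  step 2: q1  (read b: q5→q1)
  step 3: q1  (read a: q1→q1)
  step 4: q1  (read a: q1→q1)
  step 5: q1  (read a: q1→q1)
  step 6: q3  (read b: q1→q3)

After reading 6 characters, M is in state q3.

q3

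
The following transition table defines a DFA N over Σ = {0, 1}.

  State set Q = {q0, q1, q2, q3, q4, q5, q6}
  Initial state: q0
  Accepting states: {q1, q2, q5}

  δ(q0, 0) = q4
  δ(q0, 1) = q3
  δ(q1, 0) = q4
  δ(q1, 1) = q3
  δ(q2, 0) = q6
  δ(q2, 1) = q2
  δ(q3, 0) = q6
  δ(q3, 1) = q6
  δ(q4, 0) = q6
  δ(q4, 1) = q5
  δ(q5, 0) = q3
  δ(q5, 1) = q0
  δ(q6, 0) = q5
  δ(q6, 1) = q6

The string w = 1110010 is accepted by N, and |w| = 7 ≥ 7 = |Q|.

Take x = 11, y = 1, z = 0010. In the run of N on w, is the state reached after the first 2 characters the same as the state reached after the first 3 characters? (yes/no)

yes

State sequence: q0 -1-> q3 -1-> q6 -1-> q6

After x (step 2): q6. After xy (step 3): q6.
They match, so y = 1 drives N around a cycle from q6 back to itself; pumping y any number of times keeps N in q6 before reading z, and xyⁱz ∈ L(N) for every i ≥ 0.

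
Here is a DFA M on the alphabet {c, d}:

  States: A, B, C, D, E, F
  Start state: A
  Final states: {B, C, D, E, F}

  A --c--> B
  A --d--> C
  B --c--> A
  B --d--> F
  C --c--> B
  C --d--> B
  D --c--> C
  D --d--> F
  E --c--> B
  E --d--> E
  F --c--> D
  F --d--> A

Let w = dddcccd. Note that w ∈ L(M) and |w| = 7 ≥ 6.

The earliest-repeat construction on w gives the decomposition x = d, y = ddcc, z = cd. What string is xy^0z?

dcd

xy⁰z = xz = d·cd = dcd.
Reading y = ddcc takes M from C back to C, so after x the machine is still in C, and z then leads to the accepting state F. Hence dcd ∈ L(M).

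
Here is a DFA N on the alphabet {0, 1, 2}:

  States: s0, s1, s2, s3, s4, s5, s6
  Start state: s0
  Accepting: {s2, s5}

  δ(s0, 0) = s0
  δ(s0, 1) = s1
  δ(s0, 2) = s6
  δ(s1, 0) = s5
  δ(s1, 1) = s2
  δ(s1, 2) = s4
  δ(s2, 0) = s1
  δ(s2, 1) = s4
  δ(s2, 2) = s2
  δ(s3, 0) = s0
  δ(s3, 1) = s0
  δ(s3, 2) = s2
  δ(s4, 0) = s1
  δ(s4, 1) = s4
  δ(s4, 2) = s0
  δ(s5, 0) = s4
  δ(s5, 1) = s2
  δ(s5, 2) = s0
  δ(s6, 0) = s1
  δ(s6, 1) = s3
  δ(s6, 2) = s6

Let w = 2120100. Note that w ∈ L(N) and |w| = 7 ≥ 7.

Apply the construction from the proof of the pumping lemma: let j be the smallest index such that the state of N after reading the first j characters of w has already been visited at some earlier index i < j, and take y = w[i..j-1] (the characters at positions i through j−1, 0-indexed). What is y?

01

Run of N on w = 2 1 2 0 1 0 0:
  step 0: s0  (start)
  step 1: s6  (read 2: s0→s6)
  step 2: s3  (read 1: s6→s3)
  step 3: s2  (read 2: s3→s2)
  step 4: s1  (read 0: s2→s1)
  step 5: s2  (read 1: s1→s2)   ← first repeat (s2 seen earlier)
  step 6: s1  (read 0: s2→s1)
  step 7: s5  (read 0: s1→s5)

So i = 3, j = 5, giving x = w[0:3] = 212, y = w[3:5] = 01, z = w[5:7] = 00.
Check: |xy| = 5 ≤ 7 and |y| = 2 ≥ 1. Reading y takes N from s2 back to s2, so every xyⁱz is accepted.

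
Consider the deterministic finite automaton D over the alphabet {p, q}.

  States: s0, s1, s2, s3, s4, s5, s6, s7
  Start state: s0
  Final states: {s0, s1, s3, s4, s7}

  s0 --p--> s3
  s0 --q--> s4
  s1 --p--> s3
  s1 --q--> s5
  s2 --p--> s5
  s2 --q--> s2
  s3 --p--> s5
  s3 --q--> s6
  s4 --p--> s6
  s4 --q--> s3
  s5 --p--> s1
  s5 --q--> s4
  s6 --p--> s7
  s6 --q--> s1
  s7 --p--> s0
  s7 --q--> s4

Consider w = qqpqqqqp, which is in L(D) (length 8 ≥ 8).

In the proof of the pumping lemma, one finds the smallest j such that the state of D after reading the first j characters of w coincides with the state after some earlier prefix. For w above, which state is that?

s4

State sequence: s0 -q-> s4 -q-> s3 -p-> s5 -q-> s4 -q-> s3 -q-> s6 -q-> s1 -p-> s3
First repeat at step 4: s4 was already visited.

The earliest repeat is at step j = 4: D is in s4, which it already visited at step i = 1.
Since D has 8 states, any run of length ≥ 8 visits 8+1 states, so by pigeonhole some state repeats within the first 8 steps — that repeat gives the pumpable loop.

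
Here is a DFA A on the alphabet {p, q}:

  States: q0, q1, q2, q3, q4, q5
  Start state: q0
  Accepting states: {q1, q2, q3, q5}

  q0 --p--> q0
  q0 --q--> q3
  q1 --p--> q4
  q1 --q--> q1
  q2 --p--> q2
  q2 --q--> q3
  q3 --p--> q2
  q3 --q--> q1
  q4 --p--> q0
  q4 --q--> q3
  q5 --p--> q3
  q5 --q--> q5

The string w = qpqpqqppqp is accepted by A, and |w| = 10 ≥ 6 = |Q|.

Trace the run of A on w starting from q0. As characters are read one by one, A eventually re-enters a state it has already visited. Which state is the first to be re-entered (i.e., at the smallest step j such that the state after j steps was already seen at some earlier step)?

q3

Run of A on w = q p q p q q p p q p:
  step 0: q0  (start)
  step 1: q3  (read q: q0→q3)
  step 2: q2  (read p: q3→q2)
  step 3: q3  (read q: q2→q3)   ← first repeat (q3 seen earlier)
  step 4: q2  (read p: q3→q2)
  step 5: q3  (read q: q2→q3)
  step 6: q1  (read q: q3→q1)
  step 7: q4  (read p: q1→q4)
  step 8: q0  (read p: q4→q0)
  step 9: q3  (read q: q0→q3)
  step 10: q2  (read p: q3→q2)

The earliest repeat is at step j = 3: A is in q3, which it already visited at step i = 1.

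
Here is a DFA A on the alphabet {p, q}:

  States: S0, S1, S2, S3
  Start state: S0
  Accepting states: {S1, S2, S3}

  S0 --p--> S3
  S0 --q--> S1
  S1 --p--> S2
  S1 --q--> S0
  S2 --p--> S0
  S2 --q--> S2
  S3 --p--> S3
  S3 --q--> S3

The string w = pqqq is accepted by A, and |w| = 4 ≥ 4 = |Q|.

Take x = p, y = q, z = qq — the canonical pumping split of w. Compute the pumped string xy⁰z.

xy⁰z = xz = p·qq = pqq.
Reading y = q takes A from S3 back to S3, so after x the machine is still in S3, and z then leads to the accepting state S3. Hence pqq ∈ L(A).

pqq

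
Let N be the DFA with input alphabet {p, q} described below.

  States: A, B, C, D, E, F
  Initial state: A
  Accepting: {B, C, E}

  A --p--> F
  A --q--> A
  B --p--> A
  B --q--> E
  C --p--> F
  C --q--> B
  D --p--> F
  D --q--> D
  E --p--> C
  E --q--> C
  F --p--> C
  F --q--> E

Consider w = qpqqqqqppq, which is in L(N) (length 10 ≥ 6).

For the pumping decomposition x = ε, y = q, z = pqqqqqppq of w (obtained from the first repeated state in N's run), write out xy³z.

xy^3z = ε·q·q·q·pqqqqqppq = qqqpqqqqqppq.
Reading y = q takes N from A back to A, so after x·y·y·y the machine is still in A, and z then leads to the accepting state B. Hence qqqpqqqqqppq ∈ L(N).

qqqpqqqqqppq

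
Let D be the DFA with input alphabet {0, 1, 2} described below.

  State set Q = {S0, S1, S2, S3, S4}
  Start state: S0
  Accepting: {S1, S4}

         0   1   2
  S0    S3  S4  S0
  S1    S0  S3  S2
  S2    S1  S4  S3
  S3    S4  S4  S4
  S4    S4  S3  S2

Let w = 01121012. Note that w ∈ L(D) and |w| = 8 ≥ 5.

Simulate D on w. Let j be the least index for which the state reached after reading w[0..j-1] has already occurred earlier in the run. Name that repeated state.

S3

Run of D on w = 0 1 1 2 1 0 1 2:
  step 0: S0  (start)
  step 1: S3  (read 0: S0→S3)
  step 2: S4  (read 1: S3→S4)
  step 3: S3  (read 1: S4→S3)   ← first repeat (S3 seen earlier)
  step 4: S4  (read 2: S3→S4)
  step 5: S3  (read 1: S4→S3)
  step 6: S4  (read 0: S3→S4)
  step 7: S3  (read 1: S4→S3)
  step 8: S4  (read 2: S3→S4)

The earliest repeat is at step j = 3: D is in S3, which it already visited at step i = 1.
Since D has 5 states, any run of length ≥ 5 visits 5+1 states, so by pigeonhole some state repeats within the first 5 steps — that repeat gives the pumpable loop.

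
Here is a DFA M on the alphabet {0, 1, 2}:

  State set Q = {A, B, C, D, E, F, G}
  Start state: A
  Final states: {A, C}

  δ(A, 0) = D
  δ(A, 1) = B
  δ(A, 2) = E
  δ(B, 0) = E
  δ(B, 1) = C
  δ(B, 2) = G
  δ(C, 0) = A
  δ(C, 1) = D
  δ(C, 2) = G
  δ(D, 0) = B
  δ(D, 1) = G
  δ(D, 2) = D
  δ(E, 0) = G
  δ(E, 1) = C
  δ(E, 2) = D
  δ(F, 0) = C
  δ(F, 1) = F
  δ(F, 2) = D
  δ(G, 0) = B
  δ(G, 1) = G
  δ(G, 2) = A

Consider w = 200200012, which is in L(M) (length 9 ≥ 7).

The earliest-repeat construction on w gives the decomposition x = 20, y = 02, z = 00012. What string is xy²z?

xy^2z = 20·02·02·00012 = 20020200012.
Reading y = 02 takes M from G back to G, so after x·y·y the machine is still in G, and z then leads to the accepting state A. Hence 20020200012 ∈ L(M).

20020200012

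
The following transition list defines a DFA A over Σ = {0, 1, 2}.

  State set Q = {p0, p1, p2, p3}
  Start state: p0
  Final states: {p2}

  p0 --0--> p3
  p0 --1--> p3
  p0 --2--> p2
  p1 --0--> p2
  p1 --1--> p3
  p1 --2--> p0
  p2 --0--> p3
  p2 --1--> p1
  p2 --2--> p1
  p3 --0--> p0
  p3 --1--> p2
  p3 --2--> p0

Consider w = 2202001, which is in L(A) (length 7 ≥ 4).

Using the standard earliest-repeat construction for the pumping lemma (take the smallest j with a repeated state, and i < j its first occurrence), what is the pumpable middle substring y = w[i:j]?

Run of A on w = 2 2 0 2 0 0 1:
  step 0: p0  (start)
  step 1: p2  (read 2: p0→p2)
  step 2: p1  (read 2: p2→p1)
  step 3: p2  (read 0: p1→p2)   ← first repeat (p2 seen earlier)
  step 4: p1  (read 2: p2→p1)
  step 5: p2  (read 0: p1→p2)
  step 6: p3  (read 0: p2→p3)
  step 7: p2  (read 1: p3→p2)

So i = 1, j = 3, giving x = w[0:1] = 2, y = w[1:3] = 20, z = w[3:7] = 2001.
Check: |xy| = 3 ≤ 4 and |y| = 2 ≥ 1. Reading y takes A from p2 back to p2, so every xyⁱz is accepted.
Since A has 4 states, any run of length ≥ 4 visits 4+1 states, so by pigeonhole some state repeats within the first 4 steps — that repeat gives the pumpable loop.

20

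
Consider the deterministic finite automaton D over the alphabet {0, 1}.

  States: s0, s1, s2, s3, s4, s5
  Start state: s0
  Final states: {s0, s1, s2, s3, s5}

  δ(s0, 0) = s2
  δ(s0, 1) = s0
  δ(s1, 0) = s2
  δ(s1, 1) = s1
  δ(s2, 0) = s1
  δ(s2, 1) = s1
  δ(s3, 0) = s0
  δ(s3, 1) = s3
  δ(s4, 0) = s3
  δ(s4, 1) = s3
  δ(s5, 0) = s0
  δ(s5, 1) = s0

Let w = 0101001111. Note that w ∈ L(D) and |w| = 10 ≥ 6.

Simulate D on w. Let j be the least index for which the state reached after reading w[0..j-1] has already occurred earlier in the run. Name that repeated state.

Run of D on w = 0 1 0 1 0 0 1 1 1 1:
  step 0: s0  (start)
  step 1: s2  (read 0: s0→s2)
  step 2: s1  (read 1: s2→s1)
  step 3: s2  (read 0: s1→s2)   ← first repeat (s2 seen earlier)
  step 4: s1  (read 1: s2→s1)
  step 5: s2  (read 0: s1→s2)
  step 6: s1  (read 0: s2→s1)
  step 7: s1  (read 1: s1→s1)
  step 8: s1  (read 1: s1→s1)
  step 9: s1  (read 1: s1→s1)
  step 10: s1  (read 1: s1→s1)

The earliest repeat is at step j = 3: D is in s2, which it already visited at step i = 1.
With |Q| = 6, pigeonhole forces a state repeat no later than step 6; the substring read between the first and second visits to that state can be pumped.

s2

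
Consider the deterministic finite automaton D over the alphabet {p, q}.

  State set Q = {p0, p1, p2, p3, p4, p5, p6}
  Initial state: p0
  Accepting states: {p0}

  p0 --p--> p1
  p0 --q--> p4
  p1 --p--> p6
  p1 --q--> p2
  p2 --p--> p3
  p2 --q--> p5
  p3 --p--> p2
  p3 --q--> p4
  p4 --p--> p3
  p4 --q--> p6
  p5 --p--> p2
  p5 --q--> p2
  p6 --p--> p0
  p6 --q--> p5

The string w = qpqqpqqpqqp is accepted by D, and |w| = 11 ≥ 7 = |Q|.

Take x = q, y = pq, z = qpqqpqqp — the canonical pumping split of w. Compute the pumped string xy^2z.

qpqpqqpqqpqqp

xy^2z = q·pq·pq·qpqqpqqp = qpqpqqpqqpqqp.
Reading y = pq takes D from p4 back to p4, so after x·y·y the machine is still in p4, and z then leads to the accepting state p0. Hence qpqpqqpqqpqqp ∈ L(D).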